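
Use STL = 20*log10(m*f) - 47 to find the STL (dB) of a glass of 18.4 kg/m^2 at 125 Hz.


Mass law: STL = 20 * log10(m * f) - 47
  m * f = 18.4 * 125 = 2300
  log10(2300) = 3.36173
  STL = 20 * 3.36173 - 47 = 67.2346 - 47 = 20.2 dB

20.2 dB


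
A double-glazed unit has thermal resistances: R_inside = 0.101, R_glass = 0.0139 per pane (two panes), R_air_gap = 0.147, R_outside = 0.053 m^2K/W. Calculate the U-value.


Total thermal resistance (series):
  R_total = R_in + R_glass + R_air + R_glass + R_out
  R_total = 0.101 + 0.0139 + 0.147 + 0.0139 + 0.053 = 0.3288 m^2K/W
U-value = 1 / R_total = 1 / 0.3288 = 3.041 W/m^2K

3.041 W/m^2K


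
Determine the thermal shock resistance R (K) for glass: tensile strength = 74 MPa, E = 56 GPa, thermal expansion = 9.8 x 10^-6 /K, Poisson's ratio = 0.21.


Thermal shock resistance: R = sigma * (1 - nu) / (E * alpha)
  Numerator = 74 * (1 - 0.21) = 58.46
  Denominator = 56 * 1000 * (9.8 x 10^-6) = 0.5488
  R = 58.46 / 0.5488 = 106.5 K

106.5 K


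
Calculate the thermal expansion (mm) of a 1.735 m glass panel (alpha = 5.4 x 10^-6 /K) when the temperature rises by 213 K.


Thermal expansion formula: dL = alpha * L0 * dT
  dL = (5.4 x 10^-6) * 1.735 * 213 = 0.0019956 m
Convert to mm: 0.0019956 * 1000 = 1.9956 mm

1.9956 mm


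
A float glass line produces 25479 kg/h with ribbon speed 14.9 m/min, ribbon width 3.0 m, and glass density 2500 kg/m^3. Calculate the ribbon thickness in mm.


Ribbon cross-section from mass balance:
  Volume rate = throughput / density = 25479 / 2500 = 10.1916 m^3/h
  thickness = volume rate / (speed * 60 * width), i.e.
  thickness = throughput / (60 * speed * width * density) * 1000
  thickness = 25479 / (60 * 14.9 * 3.0 * 2500) * 1000 = 3.8 mm

3.8 mm


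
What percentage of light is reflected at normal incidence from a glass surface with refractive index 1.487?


Fresnel reflectance at normal incidence:
  R = ((n - 1)/(n + 1))^2
  (n - 1)/(n + 1) = (1.487 - 1)/(1.487 + 1) = 0.195818
  R = 0.195818^2 = 0.0383447
  R(%) = 0.0383447 * 100 = 3.834%

3.834%


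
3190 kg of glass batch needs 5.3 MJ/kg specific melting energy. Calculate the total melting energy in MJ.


Total energy = mass * specific energy
  E = 3190 * 5.3 = 16907 MJ

16907 MJ


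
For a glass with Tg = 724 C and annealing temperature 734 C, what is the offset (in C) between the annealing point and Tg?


Offset = T_anneal - Tg:
  offset = 734 - 724 = 10 C

10 C


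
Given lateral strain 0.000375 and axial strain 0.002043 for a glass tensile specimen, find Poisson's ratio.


Poisson's ratio: nu = lateral strain / axial strain
  nu = 0.000375 / 0.002043 = 0.1836

0.1836


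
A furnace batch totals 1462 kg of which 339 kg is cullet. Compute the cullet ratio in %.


Cullet ratio = (cullet mass / total batch mass) * 100
  Ratio = 339 / 1462 * 100 = 23.19%

23.19%


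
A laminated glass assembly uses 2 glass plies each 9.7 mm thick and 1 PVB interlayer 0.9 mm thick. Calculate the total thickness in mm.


Total thickness = glass contribution + PVB contribution
  Glass: 2 * 9.7 = 19.4 mm
  PVB: 1 * 0.9 = 0.9 mm
  Total = 19.4 + 0.9 = 20.3 mm

20.3 mm


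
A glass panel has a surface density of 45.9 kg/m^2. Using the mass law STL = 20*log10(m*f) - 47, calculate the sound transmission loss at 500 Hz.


Mass law: STL = 20 * log10(m * f) - 47
  m * f = 45.9 * 500 = 22950
  log10(22950) = 4.36078
  STL = 20 * 4.36078 - 47 = 87.2156 - 47 = 40.2 dB

40.2 dB


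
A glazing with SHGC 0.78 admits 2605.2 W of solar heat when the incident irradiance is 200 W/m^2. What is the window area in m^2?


Rearrange Q = Area * SHGC * Irradiance:
  Area = Q / (SHGC * Irradiance)
  Area = 2605.2 / (0.78 * 200) = 16.7 m^2

16.7 m^2


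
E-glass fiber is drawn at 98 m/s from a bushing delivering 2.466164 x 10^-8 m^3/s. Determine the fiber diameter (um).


Cross-sectional area from continuity:
  A = Q / v = 2.466164 x 10^-8 / 98 = 2.516494 x 10^-10 m^2
Diameter from circular cross-section:
  d = sqrt(4A / pi) * 10^6 (m -> um)
  d = sqrt(4 * 2.516494 x 10^-10 / pi) * 10^6 = 17.9 um

17.9 um


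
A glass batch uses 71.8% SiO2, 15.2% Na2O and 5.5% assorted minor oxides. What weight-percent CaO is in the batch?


Pieces sum to 100%:
  CaO = 100 - (SiO2 + Na2O + others)
  CaO = 100 - (71.8 + 15.2 + 5.5) = 7.5%

7.5%


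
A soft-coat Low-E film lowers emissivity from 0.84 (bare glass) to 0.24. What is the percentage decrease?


Percentage reduction = (1 - coated/uncoated) * 100
  Ratio = 0.24 / 0.84 = 0.2857
  Reduction = (1 - 0.2857) * 100 = 71.4%

71.4%


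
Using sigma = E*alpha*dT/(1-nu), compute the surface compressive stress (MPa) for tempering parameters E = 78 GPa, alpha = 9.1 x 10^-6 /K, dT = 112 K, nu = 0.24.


Tempering stress: sigma = E * alpha * dT / (1 - nu)
  E (MPa) = 78 * 1000 = 78000
  Numerator = 78000 * (9.1 x 10^-6) * 112 = 79.4976
  Denominator = 1 - 0.24 = 0.76
  sigma = 79.4976 / 0.76 = 104.6 MPa

104.6 MPa


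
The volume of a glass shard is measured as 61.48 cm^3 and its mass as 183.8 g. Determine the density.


Use the definition of density:
  rho = mass / volume
  rho = 183.8 / 61.48 = 2.99 g/cm^3

2.99 g/cm^3


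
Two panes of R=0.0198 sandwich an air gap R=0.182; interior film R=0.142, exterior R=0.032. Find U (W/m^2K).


Total thermal resistance (series):
  R_total = R_in + R_glass + R_air + R_glass + R_out
  R_total = 0.142 + 0.0198 + 0.182 + 0.0198 + 0.032 = 0.3956 m^2K/W
U-value = 1 / R_total = 1 / 0.3956 = 2.528 W/m^2K

2.528 W/m^2K


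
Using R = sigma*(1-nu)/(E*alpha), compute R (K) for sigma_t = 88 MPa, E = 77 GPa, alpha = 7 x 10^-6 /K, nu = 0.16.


Thermal shock resistance: R = sigma * (1 - nu) / (E * alpha)
  Numerator = 88 * (1 - 0.16) = 73.92
  Denominator = 77 * 1000 * (7 x 10^-6) = 0.539
  R = 73.92 / 0.539 = 137.1 K

137.1 K


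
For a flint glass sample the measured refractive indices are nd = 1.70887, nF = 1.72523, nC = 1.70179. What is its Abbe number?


Abbe number formula: Vd = (nd - 1) / (nF - nC)
  nd - 1 = 1.70887 - 1 = 0.70887
  nF - nC = 1.72523 - 1.70179 = 0.02344
  Vd = 0.70887 / 0.02344 = 30.24

30.24


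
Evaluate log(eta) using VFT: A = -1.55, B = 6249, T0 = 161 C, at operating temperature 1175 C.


VFT equation: log(eta) = A + B / (T - T0)
  T - T0 = 1175 - 161 = 1014
  B / (T - T0) = 6249 / 1014 = 6.163
  log(eta) = -1.55 + 6.163 = 4.613

4.613


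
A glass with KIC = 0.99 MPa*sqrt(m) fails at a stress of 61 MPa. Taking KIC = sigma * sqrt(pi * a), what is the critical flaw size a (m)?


Rearrange KIC = sigma * sqrt(pi * a):
  sqrt(pi * a) = KIC / sigma
  sqrt(pi * a) = 0.99 / 61 = 0.01623
  a = (KIC / sigma)^2 / pi
  a = 0.01623^2 / pi = 0.0000838 m

0.0000838 m


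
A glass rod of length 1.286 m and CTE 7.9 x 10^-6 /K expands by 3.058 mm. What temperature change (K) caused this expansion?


Rearrange dL = alpha * L0 * dT for dT:
  dT = dL / (alpha * L0)
  dL (m) = 3.058 / 1000 = 0.003058
  dT = 0.003058 / ((7.9 x 10^-6) * 1.286) = 301.0 K

301.0 K


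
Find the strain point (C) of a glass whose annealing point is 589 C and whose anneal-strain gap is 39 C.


Strain point = annealing point - difference:
  T_strain = 589 - 39 = 550 C

550 C


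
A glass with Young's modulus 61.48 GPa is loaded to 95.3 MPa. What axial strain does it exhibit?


Rearrange E = sigma / epsilon:
  epsilon = sigma / E
  E (MPa) = 61.48 * 1000 = 61480
  epsilon = 95.3 / 61480 = 0.00155

0.00155


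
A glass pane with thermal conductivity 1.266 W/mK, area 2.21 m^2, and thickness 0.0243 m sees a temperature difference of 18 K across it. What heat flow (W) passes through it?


Fourier's law: Q = k * A * dT / t
  Q = 1.266 * 2.21 * 18 / 0.0243
  Q = 50.36148 / 0.0243 = 2072.5 W

2072.5 W


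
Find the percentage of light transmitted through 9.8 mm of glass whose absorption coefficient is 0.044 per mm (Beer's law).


Beer-Lambert law: T = exp(-alpha * thickness)
  exponent = -0.044 * 9.8 = -0.4312
  T = exp(-0.4312) = 0.6497
  Percentage = 0.6497 * 100 = 64.97%

64.97%


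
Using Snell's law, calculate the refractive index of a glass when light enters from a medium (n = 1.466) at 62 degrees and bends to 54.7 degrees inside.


Apply Snell's law: n1 * sin(theta1) = n2 * sin(theta2)
  n2 = n1 * sin(theta1) / sin(theta2)
  sin(62) = 0.882948
  sin(54.7) = 0.816138
  n2 = 1.466 * 0.882948 / 0.816138 = 1.586

1.586


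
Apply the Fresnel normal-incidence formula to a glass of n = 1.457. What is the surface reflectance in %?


Fresnel reflectance at normal incidence:
  R = ((n - 1)/(n + 1))^2
  (n - 1)/(n + 1) = (1.457 - 1)/(1.457 + 1) = 0.185999
  R = 0.185999^2 = 0.0345956
  R(%) = 0.0345956 * 100 = 3.46%

3.46%


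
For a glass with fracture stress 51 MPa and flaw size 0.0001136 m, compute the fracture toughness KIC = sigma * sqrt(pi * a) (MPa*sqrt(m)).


Fracture toughness: KIC = sigma * sqrt(pi * a)
  pi * a = pi * 0.0001136 = 0.000356885
  sqrt(pi * a) = 0.018891
  KIC = 51 * 0.018891 = 0.963 MPa*sqrt(m)

0.963 MPa*sqrt(m)


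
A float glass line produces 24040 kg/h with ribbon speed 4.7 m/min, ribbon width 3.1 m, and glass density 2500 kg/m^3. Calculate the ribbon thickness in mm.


Ribbon cross-section from mass balance:
  Volume rate = throughput / density = 24040 / 2500 = 9.616 m^3/h
  thickness = volume rate / (speed * 60 * width), i.e.
  thickness = throughput / (60 * speed * width * density) * 1000
  thickness = 24040 / (60 * 4.7 * 3.1 * 2500) * 1000 = 11.0 mm

11.0 mm


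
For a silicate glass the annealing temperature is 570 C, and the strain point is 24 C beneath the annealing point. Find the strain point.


Strain point = annealing point - difference:
  T_strain = 570 - 24 = 546 C

546 C


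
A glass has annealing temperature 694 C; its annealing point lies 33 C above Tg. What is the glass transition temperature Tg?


Rearrange T_anneal = Tg + offset for Tg:
  Tg = T_anneal - offset = 694 - 33 = 661 C

661 C


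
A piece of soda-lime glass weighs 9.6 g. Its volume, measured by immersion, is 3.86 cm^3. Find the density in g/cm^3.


Use the definition of density:
  rho = mass / volume
  rho = 9.6 / 3.86 = 2.487 g/cm^3

2.487 g/cm^3


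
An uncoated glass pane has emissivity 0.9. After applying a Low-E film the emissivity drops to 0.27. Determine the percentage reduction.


Percentage reduction = (1 - coated/uncoated) * 100
  Ratio = 0.27 / 0.9 = 0.3
  Reduction = (1 - 0.3) * 100 = 70.0%

70.0%


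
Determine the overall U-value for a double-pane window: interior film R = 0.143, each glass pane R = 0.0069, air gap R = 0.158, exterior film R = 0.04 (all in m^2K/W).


Total thermal resistance (series):
  R_total = R_in + R_glass + R_air + R_glass + R_out
  R_total = 0.143 + 0.0069 + 0.158 + 0.0069 + 0.04 = 0.3548 m^2K/W
U-value = 1 / R_total = 1 / 0.3548 = 2.818 W/m^2K

2.818 W/m^2K


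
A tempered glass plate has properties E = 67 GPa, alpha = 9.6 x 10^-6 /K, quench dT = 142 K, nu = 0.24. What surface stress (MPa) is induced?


Tempering stress: sigma = E * alpha * dT / (1 - nu)
  E (MPa) = 67 * 1000 = 67000
  Numerator = 67000 * (9.6 x 10^-6) * 142 = 91.3344
  Denominator = 1 - 0.24 = 0.76
  sigma = 91.3344 / 0.76 = 120.2 MPa

120.2 MPa


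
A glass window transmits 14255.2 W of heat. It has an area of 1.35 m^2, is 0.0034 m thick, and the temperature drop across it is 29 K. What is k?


Fourier's law rearranged: k = Q * t / (A * dT)
  Numerator = 14255.2 * 0.0034 = 48.46768
  Denominator = 1.35 * 29 = 39.15
  k = 48.46768 / 39.15 = 1.238 W/mK

1.238 W/mK


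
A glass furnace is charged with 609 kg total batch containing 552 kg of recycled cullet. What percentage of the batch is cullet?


Cullet ratio = (cullet mass / total batch mass) * 100
  Ratio = 552 / 609 * 100 = 90.64%

90.64%


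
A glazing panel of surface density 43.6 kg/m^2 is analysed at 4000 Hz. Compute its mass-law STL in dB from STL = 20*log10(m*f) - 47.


Mass law: STL = 20 * log10(m * f) - 47
  m * f = 43.6 * 4000 = 174400
  log10(174400) = 5.24155
  STL = 20 * 5.24155 - 47 = 104.831 - 47 = 57.8 dB

57.8 dB


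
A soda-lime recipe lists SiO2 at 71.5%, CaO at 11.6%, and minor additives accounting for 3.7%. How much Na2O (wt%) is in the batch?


Pieces sum to 100%:
  Na2O = 100 - (SiO2 + CaO + others)
  Na2O = 100 - (71.5 + 11.6 + 3.7) = 13.2%

13.2%


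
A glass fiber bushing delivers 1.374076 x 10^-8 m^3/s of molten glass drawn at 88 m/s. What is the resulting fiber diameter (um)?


Cross-sectional area from continuity:
  A = Q / v = 1.374076 x 10^-8 / 88 = 1.56145 x 10^-10 m^2
Diameter from circular cross-section:
  d = sqrt(4A / pi) * 10^6 (m -> um)
  d = sqrt(4 * 1.56145 x 10^-10 / pi) * 10^6 = 14.1 um

14.1 um


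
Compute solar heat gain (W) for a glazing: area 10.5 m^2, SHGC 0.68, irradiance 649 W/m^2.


Solar heat gain: Q = Area * SHGC * Irradiance
  Q = 10.5 * 0.68 * 649 = 4633.9 W

4633.9 W


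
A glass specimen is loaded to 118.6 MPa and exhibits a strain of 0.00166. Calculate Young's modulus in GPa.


Young's modulus: E = stress / strain
  E = 118.6 MPa / 0.00166 = 71445.78 MPa
Convert to GPa: 71445.78 / 1000 = 71.45 GPa

71.45 GPa


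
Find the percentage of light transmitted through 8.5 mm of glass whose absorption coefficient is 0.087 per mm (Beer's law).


Beer-Lambert law: T = exp(-alpha * thickness)
  exponent = -0.087 * 8.5 = -0.7395
  T = exp(-0.7395) = 0.4774
  Percentage = 0.4774 * 100 = 47.74%

47.74%


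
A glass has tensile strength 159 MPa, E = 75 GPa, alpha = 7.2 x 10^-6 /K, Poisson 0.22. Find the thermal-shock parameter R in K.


Thermal shock resistance: R = sigma * (1 - nu) / (E * alpha)
  Numerator = 159 * (1 - 0.22) = 124.02
  Denominator = 75 * 1000 * (7.2 x 10^-6) = 0.54
  R = 124.02 / 0.54 = 229.7 K

229.7 K


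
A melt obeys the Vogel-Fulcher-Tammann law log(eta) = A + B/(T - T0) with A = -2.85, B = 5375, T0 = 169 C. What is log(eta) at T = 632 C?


VFT equation: log(eta) = A + B / (T - T0)
  T - T0 = 632 - 169 = 463
  B / (T - T0) = 5375 / 463 = 11.609
  log(eta) = -2.85 + 11.609 = 8.759

8.759


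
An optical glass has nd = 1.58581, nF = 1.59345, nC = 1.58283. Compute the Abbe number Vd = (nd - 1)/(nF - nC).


Abbe number formula: Vd = (nd - 1) / (nF - nC)
  nd - 1 = 1.58581 - 1 = 0.58581
  nF - nC = 1.59345 - 1.58283 = 0.01062
  Vd = 0.58581 / 0.01062 = 55.16

55.16


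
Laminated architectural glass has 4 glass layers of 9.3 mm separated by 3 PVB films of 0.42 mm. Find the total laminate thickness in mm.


Total thickness = glass contribution + PVB contribution
  Glass: 4 * 9.3 = 37.2 mm
  PVB: 3 * 0.42 = 1.26 mm
  Total = 37.2 + 1.26 = 38.46 mm

38.46 mm


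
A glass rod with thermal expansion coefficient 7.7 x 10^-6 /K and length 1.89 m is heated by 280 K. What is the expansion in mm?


Thermal expansion formula: dL = alpha * L0 * dT
  dL = (7.7 x 10^-6) * 1.89 * 280 = 0.00407484 m
Convert to mm: 0.00407484 * 1000 = 4.0748 mm

4.0748 mm


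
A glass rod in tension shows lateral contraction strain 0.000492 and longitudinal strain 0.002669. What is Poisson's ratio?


Poisson's ratio: nu = lateral strain / axial strain
  nu = 0.000492 / 0.002669 = 0.1843

0.1843


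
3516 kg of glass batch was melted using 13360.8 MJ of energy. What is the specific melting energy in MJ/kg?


Rearrange E = m * s for s:
  s = E / m
  s = 13360.8 / 3516 = 3.8 MJ/kg

3.8 MJ/kg


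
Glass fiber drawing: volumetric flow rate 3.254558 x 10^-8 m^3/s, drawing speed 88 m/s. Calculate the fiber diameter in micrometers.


Cross-sectional area from continuity:
  A = Q / v = 3.254558 x 10^-8 / 88 = 3.698361 x 10^-10 m^2
Diameter from circular cross-section:
  d = sqrt(4A / pi) * 10^6 (m -> um)
  d = sqrt(4 * 3.698361 x 10^-10 / pi) * 10^6 = 21.7 um

21.7 um


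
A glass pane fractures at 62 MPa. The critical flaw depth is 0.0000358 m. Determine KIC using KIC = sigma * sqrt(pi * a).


Fracture toughness: KIC = sigma * sqrt(pi * a)
  pi * a = pi * 0.0000358 = 0.000112469
  sqrt(pi * a) = 0.010605
  KIC = 62 * 0.010605 = 0.658 MPa*sqrt(m)

0.658 MPa*sqrt(m)


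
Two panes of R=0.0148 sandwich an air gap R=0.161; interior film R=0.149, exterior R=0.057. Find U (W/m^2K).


Total thermal resistance (series):
  R_total = R_in + R_glass + R_air + R_glass + R_out
  R_total = 0.149 + 0.0148 + 0.161 + 0.0148 + 0.057 = 0.3966 m^2K/W
U-value = 1 / R_total = 1 / 0.3966 = 2.521 W/m^2K

2.521 W/m^2K


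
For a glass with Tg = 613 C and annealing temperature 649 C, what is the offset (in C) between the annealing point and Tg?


Offset = T_anneal - Tg:
  offset = 649 - 613 = 36 C

36 C


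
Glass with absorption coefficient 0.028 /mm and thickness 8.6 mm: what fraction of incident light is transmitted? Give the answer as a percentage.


Beer-Lambert law: T = exp(-alpha * thickness)
  exponent = -0.028 * 8.6 = -0.2408
  T = exp(-0.2408) = 0.786
  Percentage = 0.786 * 100 = 78.6%

78.6%


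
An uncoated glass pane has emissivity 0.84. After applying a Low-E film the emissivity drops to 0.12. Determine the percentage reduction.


Percentage reduction = (1 - coated/uncoated) * 100
  Ratio = 0.12 / 0.84 = 0.1429
  Reduction = (1 - 0.1429) * 100 = 85.7%

85.7%


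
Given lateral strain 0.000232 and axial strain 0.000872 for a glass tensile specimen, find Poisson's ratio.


Poisson's ratio: nu = lateral strain / axial strain
  nu = 0.000232 / 0.000872 = 0.2661

0.2661


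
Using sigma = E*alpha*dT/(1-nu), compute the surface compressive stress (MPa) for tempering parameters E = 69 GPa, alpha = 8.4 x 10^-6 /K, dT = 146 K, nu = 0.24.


Tempering stress: sigma = E * alpha * dT / (1 - nu)
  E (MPa) = 69 * 1000 = 69000
  Numerator = 69000 * (8.4 x 10^-6) * 146 = 84.6216
  Denominator = 1 - 0.24 = 0.76
  sigma = 84.6216 / 0.76 = 111.3 MPa

111.3 MPa


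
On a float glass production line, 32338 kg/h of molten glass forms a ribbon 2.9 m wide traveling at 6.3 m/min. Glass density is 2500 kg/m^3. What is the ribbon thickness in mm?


Ribbon cross-section from mass balance:
  Volume rate = throughput / density = 32338 / 2500 = 12.9352 m^3/h
  thickness = volume rate / (speed * 60 * width), i.e.
  thickness = throughput / (60 * speed * width * density) * 1000
  thickness = 32338 / (60 * 6.3 * 2.9 * 2500) * 1000 = 11.8 mm

11.8 mm


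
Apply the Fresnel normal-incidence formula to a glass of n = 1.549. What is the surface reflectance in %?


Fresnel reflectance at normal incidence:
  R = ((n - 1)/(n + 1))^2
  (n - 1)/(n + 1) = (1.549 - 1)/(1.549 + 1) = 0.215379
  R = 0.215379^2 = 0.0463881
  R(%) = 0.0463881 * 100 = 4.639%

4.639%


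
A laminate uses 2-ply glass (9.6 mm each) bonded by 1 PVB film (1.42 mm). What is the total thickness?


Total thickness = glass contribution + PVB contribution
  Glass: 2 * 9.6 = 19.2 mm
  PVB: 1 * 1.42 = 1.42 mm
  Total = 19.2 + 1.42 = 20.62 mm

20.62 mm


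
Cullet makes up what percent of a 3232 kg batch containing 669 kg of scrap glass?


Cullet ratio = (cullet mass / total batch mass) * 100
  Ratio = 669 / 3232 * 100 = 20.7%

20.7%


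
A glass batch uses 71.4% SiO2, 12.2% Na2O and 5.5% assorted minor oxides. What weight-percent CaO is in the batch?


Pieces sum to 100%:
  CaO = 100 - (SiO2 + Na2O + others)
  CaO = 100 - (71.4 + 12.2 + 5.5) = 10.9%

10.9%


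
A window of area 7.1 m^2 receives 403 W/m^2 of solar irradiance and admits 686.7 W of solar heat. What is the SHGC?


Rearrange Q = Area * SHGC * Irradiance:
  SHGC = Q / (Area * Irradiance)
  SHGC = 686.7 / (7.1 * 403) = 0.24

0.24


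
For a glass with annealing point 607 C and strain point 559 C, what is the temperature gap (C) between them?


Gap = T_anneal - T_strain:
  gap = 607 - 559 = 48 C

48 C


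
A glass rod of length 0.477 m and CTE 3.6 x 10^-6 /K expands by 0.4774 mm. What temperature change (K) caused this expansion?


Rearrange dL = alpha * L0 * dT for dT:
  dT = dL / (alpha * L0)
  dL (m) = 0.4774 / 1000 = 0.0004774
  dT = 0.0004774 / ((3.6 x 10^-6) * 0.477) = 278.0 K

278.0 K


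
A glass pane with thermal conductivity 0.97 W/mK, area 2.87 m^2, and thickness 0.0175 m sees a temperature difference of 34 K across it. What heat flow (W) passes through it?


Fourier's law: Q = k * A * dT / t
  Q = 0.97 * 2.87 * 34 / 0.0175
  Q = 94.6526 / 0.0175 = 5408.7 W

5408.7 W


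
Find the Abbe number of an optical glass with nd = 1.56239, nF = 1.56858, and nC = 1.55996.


Abbe number formula: Vd = (nd - 1) / (nF - nC)
  nd - 1 = 1.56239 - 1 = 0.56239
  nF - nC = 1.56858 - 1.55996 = 0.00862
  Vd = 0.56239 / 0.00862 = 65.24

65.24


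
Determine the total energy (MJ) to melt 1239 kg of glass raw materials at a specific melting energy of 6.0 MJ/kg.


Total energy = mass * specific energy
  E = 1239 * 6.0 = 7434 MJ

7434 MJ


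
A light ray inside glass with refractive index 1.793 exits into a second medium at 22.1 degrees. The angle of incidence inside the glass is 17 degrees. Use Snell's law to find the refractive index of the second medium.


Apply Snell's law: n1 * sin(theta1) = n2 * sin(theta2)
  n2 = n1 * sin(theta1) / sin(theta2)
  sin(17) = 0.292372
  sin(22.1) = 0.376224
  n2 = 1.793 * 0.292372 / 0.376224 = 1.3934

1.3934


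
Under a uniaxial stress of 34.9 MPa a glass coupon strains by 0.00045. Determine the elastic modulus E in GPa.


Young's modulus: E = stress / strain
  E = 34.9 MPa / 0.00045 = 77555.56 MPa
Convert to GPa: 77555.56 / 1000 = 77.56 GPa

77.56 GPa


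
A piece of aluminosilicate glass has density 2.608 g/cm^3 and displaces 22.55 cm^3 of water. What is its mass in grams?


Rearrange rho = m / V:
  m = rho * V
  m = 2.608 * 22.55 = 58.81 g

58.81 g


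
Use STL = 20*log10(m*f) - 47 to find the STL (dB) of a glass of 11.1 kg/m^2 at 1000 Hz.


Mass law: STL = 20 * log10(m * f) - 47
  m * f = 11.1 * 1000 = 11100
  log10(11100) = 4.04532
  STL = 20 * 4.04532 - 47 = 80.9064 - 47 = 33.9 dB

33.9 dB


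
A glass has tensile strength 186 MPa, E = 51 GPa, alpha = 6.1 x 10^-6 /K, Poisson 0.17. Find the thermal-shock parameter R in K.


Thermal shock resistance: R = sigma * (1 - nu) / (E * alpha)
  Numerator = 186 * (1 - 0.17) = 154.38
  Denominator = 51 * 1000 * (6.1 x 10^-6) = 0.3111
  R = 154.38 / 0.3111 = 496.2 K

496.2 K


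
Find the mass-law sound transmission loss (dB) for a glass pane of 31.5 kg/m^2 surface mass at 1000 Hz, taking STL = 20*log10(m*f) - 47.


Mass law: STL = 20 * log10(m * f) - 47
  m * f = 31.5 * 1000 = 31500
  log10(31500) = 4.49831
  STL = 20 * 4.49831 - 47 = 89.9662 - 47 = 43.0 dB

43.0 dB


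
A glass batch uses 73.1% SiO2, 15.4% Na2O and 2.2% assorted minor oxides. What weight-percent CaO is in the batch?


Pieces sum to 100%:
  CaO = 100 - (SiO2 + Na2O + others)
  CaO = 100 - (73.1 + 15.4 + 2.2) = 9.3%

9.3%


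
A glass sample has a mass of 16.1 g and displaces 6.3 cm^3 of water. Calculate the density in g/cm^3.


Use the definition of density:
  rho = mass / volume
  rho = 16.1 / 6.3 = 2.556 g/cm^3

2.556 g/cm^3


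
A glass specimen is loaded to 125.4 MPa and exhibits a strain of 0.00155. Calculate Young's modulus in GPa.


Young's modulus: E = stress / strain
  E = 125.4 MPa / 0.00155 = 80903.23 MPa
Convert to GPa: 80903.23 / 1000 = 80.9 GPa

80.9 GPa


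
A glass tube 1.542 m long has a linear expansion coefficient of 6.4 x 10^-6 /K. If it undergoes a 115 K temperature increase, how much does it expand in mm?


Thermal expansion formula: dL = alpha * L0 * dT
  dL = (6.4 x 10^-6) * 1.542 * 115 = 0.00113491 m
Convert to mm: 0.00113491 * 1000 = 1.1349 mm

1.1349 mm


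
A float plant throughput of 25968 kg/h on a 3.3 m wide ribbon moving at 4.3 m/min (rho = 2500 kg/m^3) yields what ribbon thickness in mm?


Ribbon cross-section from mass balance:
  Volume rate = throughput / density = 25968 / 2500 = 10.3872 m^3/h
  thickness = volume rate / (speed * 60 * width), i.e.
  thickness = throughput / (60 * speed * width * density) * 1000
  thickness = 25968 / (60 * 4.3 * 3.3 * 2500) * 1000 = 12.2 mm

12.2 mm


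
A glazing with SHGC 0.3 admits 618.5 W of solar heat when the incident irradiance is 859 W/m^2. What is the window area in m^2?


Rearrange Q = Area * SHGC * Irradiance:
  Area = Q / (SHGC * Irradiance)
  Area = 618.5 / (0.3 * 859) = 2.4 m^2

2.4 m^2


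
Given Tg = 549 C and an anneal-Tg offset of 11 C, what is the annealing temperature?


The annealing temperature is Tg plus the offset:
  T_anneal = 549 + 11 = 560 C

560 C


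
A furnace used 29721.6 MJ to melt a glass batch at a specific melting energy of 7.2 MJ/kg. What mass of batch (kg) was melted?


Rearrange E = m * s for m:
  m = E / s
  m = 29721.6 / 7.2 = 4128.0 kg

4128.0 kg


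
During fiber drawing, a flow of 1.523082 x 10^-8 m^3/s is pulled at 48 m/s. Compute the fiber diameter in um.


Cross-sectional area from continuity:
  A = Q / v = 1.523082 x 10^-8 / 48 = 3.173088 x 10^-10 m^2
Diameter from circular cross-section:
  d = sqrt(4A / pi) * 10^6 (m -> um)
  d = sqrt(4 * 3.173088 x 10^-10 / pi) * 10^6 = 20.1 um

20.1 um


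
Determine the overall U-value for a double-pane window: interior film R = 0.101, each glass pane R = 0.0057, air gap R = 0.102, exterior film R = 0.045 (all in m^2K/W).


Total thermal resistance (series):
  R_total = R_in + R_glass + R_air + R_glass + R_out
  R_total = 0.101 + 0.0057 + 0.102 + 0.0057 + 0.045 = 0.2594 m^2K/W
U-value = 1 / R_total = 1 / 0.2594 = 3.855 W/m^2K

3.855 W/m^2K


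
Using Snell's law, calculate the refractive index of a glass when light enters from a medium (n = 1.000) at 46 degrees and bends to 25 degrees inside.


Apply Snell's law: n1 * sin(theta1) = n2 * sin(theta2)
  n2 = n1 * sin(theta1) / sin(theta2)
  sin(46) = 0.71934
  sin(25) = 0.422618
  n2 = 1.000 * 0.71934 / 0.422618 = 1.7021

1.7021


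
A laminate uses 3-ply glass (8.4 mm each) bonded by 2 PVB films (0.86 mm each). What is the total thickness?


Total thickness = glass contribution + PVB contribution
  Glass: 3 * 8.4 = 25.2 mm
  PVB: 2 * 0.86 = 1.72 mm
  Total = 25.2 + 1.72 = 26.92 mm

26.92 mm


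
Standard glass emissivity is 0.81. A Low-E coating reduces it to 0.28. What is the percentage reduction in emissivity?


Percentage reduction = (1 - coated/uncoated) * 100
  Ratio = 0.28 / 0.81 = 0.3457
  Reduction = (1 - 0.3457) * 100 = 65.4%

65.4%


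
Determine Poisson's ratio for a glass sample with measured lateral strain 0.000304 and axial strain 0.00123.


Poisson's ratio: nu = lateral strain / axial strain
  nu = 0.000304 / 0.00123 = 0.2472

0.2472


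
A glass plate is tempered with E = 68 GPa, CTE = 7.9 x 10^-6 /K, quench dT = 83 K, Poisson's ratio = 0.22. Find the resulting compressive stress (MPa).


Tempering stress: sigma = E * alpha * dT / (1 - nu)
  E (MPa) = 68 * 1000 = 68000
  Numerator = 68000 * (7.9 x 10^-6) * 83 = 44.5876
  Denominator = 1 - 0.22 = 0.78
  sigma = 44.5876 / 0.78 = 57.2 MPa

57.2 MPa


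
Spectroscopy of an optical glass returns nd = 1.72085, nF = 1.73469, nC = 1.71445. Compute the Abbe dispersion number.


Abbe number formula: Vd = (nd - 1) / (nF - nC)
  nd - 1 = 1.72085 - 1 = 0.72085
  nF - nC = 1.73469 - 1.71445 = 0.02024
  Vd = 0.72085 / 0.02024 = 35.62

35.62


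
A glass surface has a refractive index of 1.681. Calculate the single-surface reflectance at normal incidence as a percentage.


Fresnel reflectance at normal incidence:
  R = ((n - 1)/(n + 1))^2
  (n - 1)/(n + 1) = (1.681 - 1)/(1.681 + 1) = 0.25401
  R = 0.25401^2 = 0.0645211
  R(%) = 0.0645211 * 100 = 6.452%

6.452%


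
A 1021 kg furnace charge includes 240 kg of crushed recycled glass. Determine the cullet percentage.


Cullet ratio = (cullet mass / total batch mass) * 100
  Ratio = 240 / 1021 * 100 = 23.51%

23.51%


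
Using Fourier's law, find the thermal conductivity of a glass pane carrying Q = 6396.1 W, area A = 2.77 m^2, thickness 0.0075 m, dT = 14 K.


Fourier's law rearranged: k = Q * t / (A * dT)
  Numerator = 6396.1 * 0.0075 = 47.97075
  Denominator = 2.77 * 14 = 38.78
  k = 47.97075 / 38.78 = 1.237 W/mK

1.237 W/mK


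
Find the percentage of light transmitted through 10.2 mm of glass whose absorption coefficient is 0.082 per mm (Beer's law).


Beer-Lambert law: T = exp(-alpha * thickness)
  exponent = -0.082 * 10.2 = -0.8364
  T = exp(-0.8364) = 0.4333
  Percentage = 0.4333 * 100 = 43.33%

43.33%


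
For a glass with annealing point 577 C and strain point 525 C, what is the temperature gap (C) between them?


Gap = T_anneal - T_strain:
  gap = 577 - 525 = 52 C

52 C


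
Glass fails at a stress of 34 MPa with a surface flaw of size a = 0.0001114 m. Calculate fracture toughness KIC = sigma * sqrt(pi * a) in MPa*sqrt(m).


Fracture toughness: KIC = sigma * sqrt(pi * a)
  pi * a = pi * 0.0001114 = 0.000349973
  sqrt(pi * a) = 0.018708
  KIC = 34 * 0.018708 = 0.636 MPa*sqrt(m)

0.636 MPa*sqrt(m)


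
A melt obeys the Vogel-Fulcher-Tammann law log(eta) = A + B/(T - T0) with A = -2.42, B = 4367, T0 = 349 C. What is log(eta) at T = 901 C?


VFT equation: log(eta) = A + B / (T - T0)
  T - T0 = 901 - 349 = 552
  B / (T - T0) = 4367 / 552 = 7.911
  log(eta) = -2.42 + 7.911 = 5.491

5.491


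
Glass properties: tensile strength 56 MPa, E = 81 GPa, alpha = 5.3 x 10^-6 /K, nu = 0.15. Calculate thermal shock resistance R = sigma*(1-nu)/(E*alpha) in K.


Thermal shock resistance: R = sigma * (1 - nu) / (E * alpha)
  Numerator = 56 * (1 - 0.15) = 47.6
  Denominator = 81 * 1000 * (5.3 x 10^-6) = 0.4293
  R = 47.6 / 0.4293 = 110.9 K

110.9 K


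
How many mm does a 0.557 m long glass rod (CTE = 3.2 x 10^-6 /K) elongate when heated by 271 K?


Thermal expansion formula: dL = alpha * L0 * dT
  dL = (3.2 x 10^-6) * 0.557 * 271 = 0.00048303 m
Convert to mm: 0.00048303 * 1000 = 0.483 mm

0.483 mm


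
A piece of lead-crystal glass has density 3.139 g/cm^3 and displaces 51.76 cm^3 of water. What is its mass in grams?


Rearrange rho = m / V:
  m = rho * V
  m = 3.139 * 51.76 = 162.475 g

162.475 g


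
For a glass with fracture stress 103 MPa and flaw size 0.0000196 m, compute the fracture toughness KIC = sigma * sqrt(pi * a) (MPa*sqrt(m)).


Fracture toughness: KIC = sigma * sqrt(pi * a)
  pi * a = pi * 0.0000196 = 0.000061575
  sqrt(pi * a) = 0.007847
  KIC = 103 * 0.007847 = 0.808 MPa*sqrt(m)

0.808 MPa*sqrt(m)


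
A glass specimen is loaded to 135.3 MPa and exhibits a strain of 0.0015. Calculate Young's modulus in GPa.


Young's modulus: E = stress / strain
  E = 135.3 MPa / 0.0015 = 90200 MPa
Convert to GPa: 90200 / 1000 = 90.2 GPa

90.2 GPa


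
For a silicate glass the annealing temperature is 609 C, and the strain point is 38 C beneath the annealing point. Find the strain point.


Strain point = annealing point - difference:
  T_strain = 609 - 38 = 571 C

571 C


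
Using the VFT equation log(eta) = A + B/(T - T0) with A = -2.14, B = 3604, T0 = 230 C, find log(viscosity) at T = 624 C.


VFT equation: log(eta) = A + B / (T - T0)
  T - T0 = 624 - 230 = 394
  B / (T - T0) = 3604 / 394 = 9.147
  log(eta) = -2.14 + 9.147 = 7.007

7.007


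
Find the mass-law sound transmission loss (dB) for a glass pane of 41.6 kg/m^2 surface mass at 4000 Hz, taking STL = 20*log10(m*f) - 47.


Mass law: STL = 20 * log10(m * f) - 47
  m * f = 41.6 * 4000 = 166400
  log10(166400) = 5.22115
  STL = 20 * 5.22115 - 47 = 104.423 - 47 = 57.4 dB

57.4 dB


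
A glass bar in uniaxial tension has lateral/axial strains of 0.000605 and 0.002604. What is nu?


Poisson's ratio: nu = lateral strain / axial strain
  nu = 0.000605 / 0.002604 = 0.2323

0.2323


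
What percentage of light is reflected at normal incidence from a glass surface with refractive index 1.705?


Fresnel reflectance at normal incidence:
  R = ((n - 1)/(n + 1))^2
  (n - 1)/(n + 1) = (1.705 - 1)/(1.705 + 1) = 0.260628
  R = 0.260628^2 = 0.067927
  R(%) = 0.067927 * 100 = 6.793%

6.793%


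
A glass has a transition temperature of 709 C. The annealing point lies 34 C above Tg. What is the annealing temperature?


The annealing temperature is Tg plus the offset:
  T_anneal = 709 + 34 = 743 C

743 C


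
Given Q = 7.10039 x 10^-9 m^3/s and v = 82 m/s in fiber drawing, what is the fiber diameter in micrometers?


Cross-sectional area from continuity:
  A = Q / v = 7.10039 x 10^-9 / 82 = 8.659012 x 10^-11 m^2
Diameter from circular cross-section:
  d = sqrt(4A / pi) * 10^6 (m -> um)
  d = sqrt(4 * 8.659012 x 10^-11 / pi) * 10^6 = 10.5 um

10.5 um


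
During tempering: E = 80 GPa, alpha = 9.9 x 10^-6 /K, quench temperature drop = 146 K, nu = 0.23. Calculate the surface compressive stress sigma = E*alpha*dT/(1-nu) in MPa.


Tempering stress: sigma = E * alpha * dT / (1 - nu)
  E (MPa) = 80 * 1000 = 80000
  Numerator = 80000 * (9.9 x 10^-6) * 146 = 115.632
  Denominator = 1 - 0.23 = 0.77
  sigma = 115.632 / 0.77 = 150.2 MPa

150.2 MPa


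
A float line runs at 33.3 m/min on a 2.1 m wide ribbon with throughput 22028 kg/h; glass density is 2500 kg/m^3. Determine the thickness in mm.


Ribbon cross-section from mass balance:
  Volume rate = throughput / density = 22028 / 2500 = 8.8112 m^3/h
  thickness = volume rate / (speed * 60 * width), i.e.
  thickness = throughput / (60 * speed * width * density) * 1000
  thickness = 22028 / (60 * 33.3 * 2.1 * 2500) * 1000 = 2.1 mm

2.1 mm


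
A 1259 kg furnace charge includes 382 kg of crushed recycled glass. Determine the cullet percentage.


Cullet ratio = (cullet mass / total batch mass) * 100
  Ratio = 382 / 1259 * 100 = 30.34%

30.34%


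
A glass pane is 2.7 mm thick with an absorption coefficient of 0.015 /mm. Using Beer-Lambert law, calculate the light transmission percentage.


Beer-Lambert law: T = exp(-alpha * thickness)
  exponent = -0.015 * 2.7 = -0.0405
  T = exp(-0.0405) = 0.9603
  Percentage = 0.9603 * 100 = 96.03%

96.03%


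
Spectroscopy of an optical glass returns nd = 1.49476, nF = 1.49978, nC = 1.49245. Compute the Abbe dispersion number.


Abbe number formula: Vd = (nd - 1) / (nF - nC)
  nd - 1 = 1.49476 - 1 = 0.49476
  nF - nC = 1.49978 - 1.49245 = 0.00733
  Vd = 0.49476 / 0.00733 = 67.5

67.5


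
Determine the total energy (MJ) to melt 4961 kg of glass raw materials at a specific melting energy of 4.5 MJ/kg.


Total energy = mass * specific energy
  E = 4961 * 4.5 = 22324.5 MJ

22324.5 MJ


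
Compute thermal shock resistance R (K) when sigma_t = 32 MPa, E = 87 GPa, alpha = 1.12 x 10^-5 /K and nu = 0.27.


Thermal shock resistance: R = sigma * (1 - nu) / (E * alpha)
  Numerator = 32 * (1 - 0.27) = 23.36
  Denominator = 87 * 1000 * (1.12 x 10^-5) = 0.9744
  R = 23.36 / 0.9744 = 24.0 K

24.0 K


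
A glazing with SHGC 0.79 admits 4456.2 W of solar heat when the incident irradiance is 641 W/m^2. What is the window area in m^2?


Rearrange Q = Area * SHGC * Irradiance:
  Area = Q / (SHGC * Irradiance)
  Area = 4456.2 / (0.79 * 641) = 8.8 m^2

8.8 m^2


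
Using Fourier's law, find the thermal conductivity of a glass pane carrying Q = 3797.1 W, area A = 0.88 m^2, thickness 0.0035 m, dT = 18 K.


Fourier's law rearranged: k = Q * t / (A * dT)
  Numerator = 3797.1 * 0.0035 = 13.28985
  Denominator = 0.88 * 18 = 15.84
  k = 13.28985 / 15.84 = 0.839 W/mK

0.839 W/mK


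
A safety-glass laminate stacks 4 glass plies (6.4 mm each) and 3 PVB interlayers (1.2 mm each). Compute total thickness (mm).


Total thickness = glass contribution + PVB contribution
  Glass: 4 * 6.4 = 25.6 mm
  PVB: 3 * 1.2 = 3.6 mm
  Total = 25.6 + 3.6 = 29.2 mm

29.2 mm


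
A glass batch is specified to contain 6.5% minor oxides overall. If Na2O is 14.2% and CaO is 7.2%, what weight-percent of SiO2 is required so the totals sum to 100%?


Known pieces sum to 100%:
  SiO2 = 100 - (others + Na2O + CaO)
  SiO2 = 100 - (6.5 + 14.2 + 7.2) = 72.1%

72.1%


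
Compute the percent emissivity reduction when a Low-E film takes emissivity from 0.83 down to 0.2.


Percentage reduction = (1 - coated/uncoated) * 100
  Ratio = 0.2 / 0.83 = 0.241
  Reduction = (1 - 0.241) * 100 = 75.9%

75.9%


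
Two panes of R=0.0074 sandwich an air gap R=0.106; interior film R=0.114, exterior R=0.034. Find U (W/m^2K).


Total thermal resistance (series):
  R_total = R_in + R_glass + R_air + R_glass + R_out
  R_total = 0.114 + 0.0074 + 0.106 + 0.0074 + 0.034 = 0.2688 m^2K/W
U-value = 1 / R_total = 1 / 0.2688 = 3.72 W/m^2K

3.72 W/m^2K


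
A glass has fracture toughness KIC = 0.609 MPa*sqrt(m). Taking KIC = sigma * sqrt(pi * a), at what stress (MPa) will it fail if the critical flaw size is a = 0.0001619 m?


Rearrange KIC = sigma * sqrt(pi * a):
  sigma = KIC / sqrt(pi * a)
  sqrt(pi * 0.0001619) = 0.022553
  sigma = 0.609 / 0.022553 = 27.0 MPa

27.0 MPa


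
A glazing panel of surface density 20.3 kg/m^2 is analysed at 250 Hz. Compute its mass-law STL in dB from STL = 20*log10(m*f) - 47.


Mass law: STL = 20 * log10(m * f) - 47
  m * f = 20.3 * 250 = 5075
  log10(5075) = 3.70544
  STL = 20 * 3.70544 - 47 = 74.1088 - 47 = 27.1 dB

27.1 dB


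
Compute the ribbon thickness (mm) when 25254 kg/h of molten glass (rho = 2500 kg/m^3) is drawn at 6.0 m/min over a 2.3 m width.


Ribbon cross-section from mass balance:
  Volume rate = throughput / density = 25254 / 2500 = 10.1016 m^3/h
  thickness = volume rate / (speed * 60 * width), i.e.
  thickness = throughput / (60 * speed * width * density) * 1000
  thickness = 25254 / (60 * 6.0 * 2.3 * 2500) * 1000 = 12.2 mm

12.2 mm


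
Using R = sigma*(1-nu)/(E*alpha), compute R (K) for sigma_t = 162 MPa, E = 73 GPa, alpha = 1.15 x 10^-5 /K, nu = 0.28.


Thermal shock resistance: R = sigma * (1 - nu) / (E * alpha)
  Numerator = 162 * (1 - 0.28) = 116.64
  Denominator = 73 * 1000 * (1.15 x 10^-5) = 0.8395
  R = 116.64 / 0.8395 = 138.9 K

138.9 K


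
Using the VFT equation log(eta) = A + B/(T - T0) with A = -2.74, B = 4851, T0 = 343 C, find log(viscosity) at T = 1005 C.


VFT equation: log(eta) = A + B / (T - T0)
  T - T0 = 1005 - 343 = 662
  B / (T - T0) = 4851 / 662 = 7.328
  log(eta) = -2.74 + 7.328 = 4.588

4.588


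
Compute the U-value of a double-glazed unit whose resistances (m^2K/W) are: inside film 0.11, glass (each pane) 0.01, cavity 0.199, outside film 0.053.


Total thermal resistance (series):
  R_total = R_in + R_glass + R_air + R_glass + R_out
  R_total = 0.11 + 0.01 + 0.199 + 0.01 + 0.053 = 0.382 m^2K/W
U-value = 1 / R_total = 1 / 0.382 = 2.618 W/m^2K

2.618 W/m^2K


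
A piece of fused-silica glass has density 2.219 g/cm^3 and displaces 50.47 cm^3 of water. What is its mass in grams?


Rearrange rho = m / V:
  m = rho * V
  m = 2.219 * 50.47 = 111.993 g

111.993 g


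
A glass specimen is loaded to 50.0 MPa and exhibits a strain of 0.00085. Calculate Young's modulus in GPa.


Young's modulus: E = stress / strain
  E = 50.0 MPa / 0.00085 = 58823.53 MPa
Convert to GPa: 58823.53 / 1000 = 58.82 GPa

58.82 GPa


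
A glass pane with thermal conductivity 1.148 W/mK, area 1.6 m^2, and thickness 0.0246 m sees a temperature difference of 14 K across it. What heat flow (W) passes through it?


Fourier's law: Q = k * A * dT / t
  Q = 1.148 * 1.6 * 14 / 0.0246
  Q = 25.7152 / 0.0246 = 1045.3 W

1045.3 W


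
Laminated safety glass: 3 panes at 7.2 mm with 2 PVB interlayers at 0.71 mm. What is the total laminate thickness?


Total thickness = glass contribution + PVB contribution
  Glass: 3 * 7.2 = 21.6 mm
  PVB: 2 * 0.71 = 1.42 mm
  Total = 21.6 + 1.42 = 23.02 mm

23.02 mm


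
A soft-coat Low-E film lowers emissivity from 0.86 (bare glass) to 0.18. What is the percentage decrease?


Percentage reduction = (1 - coated/uncoated) * 100
  Ratio = 0.18 / 0.86 = 0.2093
  Reduction = (1 - 0.2093) * 100 = 79.1%

79.1%


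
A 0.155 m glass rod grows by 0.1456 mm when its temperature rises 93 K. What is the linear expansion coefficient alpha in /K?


Rearrange dL = alpha * L0 * dT for alpha:
  alpha = dL / (L0 * dT)
  alpha = (0.1456 / 1000) / (0.155 * 93) = 0.000010101 /K = 1.0101 x 10^-5 /K

1.0101 x 10^-5 /K
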